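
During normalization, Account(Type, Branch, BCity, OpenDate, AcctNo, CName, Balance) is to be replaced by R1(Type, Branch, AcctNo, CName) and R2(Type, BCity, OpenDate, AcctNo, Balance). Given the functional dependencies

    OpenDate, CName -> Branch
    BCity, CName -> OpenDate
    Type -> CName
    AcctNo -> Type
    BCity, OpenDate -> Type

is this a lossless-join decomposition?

No

Common attributes: R1 ∩ R2 = {Type, AcctNo}.
Closure of {Type, AcctNo}: Type → CName applies, adding CName. So (Type, AcctNo)⁺ = {Type, AcctNo, CName}.
The closure contains neither all of R1 = {Type, Branch, AcctNo, CName} nor all of R2 = {Type, BCity, OpenDate, AcctNo, Balance}, so the common attributes are not a superkey of either fragment. The join is lossy.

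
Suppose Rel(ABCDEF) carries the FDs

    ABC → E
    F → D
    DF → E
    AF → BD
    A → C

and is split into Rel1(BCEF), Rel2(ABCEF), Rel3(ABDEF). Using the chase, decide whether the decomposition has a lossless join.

Chase test. Columns are ABCDEF; row i has aⱼ where attribute j ∈ Reli, else bᵢⱼ.
Initial tableau (one row per fragment):
  row 1: b11 a2 a3 b14 a5 a6
  row 2: a1 a2 a3 b24 a5 a6
  row 3: a1 a2 b33 a4 a5 a6
Rows 1 and 2 agree on F; apply F→D and equate their D entries.
Rows 1 and 3 agree on F; apply F→D and equate their D entries.
Rows 2 and 3 agree on A; apply A→C and equate their C entries.
Row 2 is now all distinguished symbols — the join is lossless.

Yes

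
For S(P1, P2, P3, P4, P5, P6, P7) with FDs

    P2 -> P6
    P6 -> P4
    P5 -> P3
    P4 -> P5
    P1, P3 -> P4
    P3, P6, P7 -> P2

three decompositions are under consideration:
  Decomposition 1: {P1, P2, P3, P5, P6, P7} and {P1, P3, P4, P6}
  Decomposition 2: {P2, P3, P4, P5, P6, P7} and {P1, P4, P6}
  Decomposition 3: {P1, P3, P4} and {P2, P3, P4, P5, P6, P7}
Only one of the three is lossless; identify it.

Decomposition 1

Decomposition 1: common = {P1, P3, P6}, closure = {P1, P3, P4, P5, P6} → lossless.
Decomposition 2: common = {P4, P6}, closure = {P3, P4, P5, P6} → lossy.
Decomposition 3: common = {P3, P4}, closure = {P3, P4, P5} → lossy.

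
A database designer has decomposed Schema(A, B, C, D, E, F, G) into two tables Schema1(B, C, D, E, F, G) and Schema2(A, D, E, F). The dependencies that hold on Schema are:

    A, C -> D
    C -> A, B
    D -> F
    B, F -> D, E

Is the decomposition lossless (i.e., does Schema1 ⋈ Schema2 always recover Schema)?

No

Common attributes: Schema1 ∩ Schema2 = {D, E, F}.
No dependency enlarges {D, E, F}, so (D, E, F)⁺ = {D, E, F}.
The closure contains neither all of Schema1 = {B, C, D, E, F, G} nor all of Schema2 = {A, D, E, F}, so the common attributes are not a superkey of either fragment. The join is lossy.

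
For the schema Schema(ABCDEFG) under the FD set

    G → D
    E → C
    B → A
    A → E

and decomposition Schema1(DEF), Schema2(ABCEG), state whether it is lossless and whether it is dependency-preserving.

lossy and not dependency-preserving

Lossless test: (E)⁺ = {CE}, which is a superkey of neither fragment — lossy.
Dependency preservation: the restricted closure of {G} across the fragments never reaches {D}, so G → D cannot be enforced without a join — not preserved.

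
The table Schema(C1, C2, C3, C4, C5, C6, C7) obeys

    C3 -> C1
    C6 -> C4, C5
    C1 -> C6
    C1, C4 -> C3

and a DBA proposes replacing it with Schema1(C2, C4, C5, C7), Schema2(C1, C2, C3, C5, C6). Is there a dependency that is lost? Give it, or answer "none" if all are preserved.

Check C6 → C4, C5: no single fragment contains all of {C4, C5, C6}, and the restricted closure of {C6} across the fragments never reaches {C4, C5}.
C3 → C1 is preserved.
C1 → C6 is preserved.
C1, C4 → C3 is preserved.

C6 -> C4, C5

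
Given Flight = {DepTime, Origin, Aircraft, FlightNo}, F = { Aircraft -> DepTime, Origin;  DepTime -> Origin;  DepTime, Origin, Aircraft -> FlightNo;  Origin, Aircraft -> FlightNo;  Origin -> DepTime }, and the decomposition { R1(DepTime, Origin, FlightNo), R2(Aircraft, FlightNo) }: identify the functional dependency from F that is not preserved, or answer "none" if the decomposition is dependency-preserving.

Check Aircraft → DepTime, Origin: no single fragment contains all of {DepTime, Origin, Aircraft}, and the restricted closure of {Aircraft} across the fragments never reaches {DepTime, Origin}.
DepTime → Origin is preserved.
DepTime, Origin, Aircraft → FlightNo is preserved.
Origin, Aircraft → FlightNo is preserved.
Origin → DepTime is preserved.

Aircraft -> DepTime, Origin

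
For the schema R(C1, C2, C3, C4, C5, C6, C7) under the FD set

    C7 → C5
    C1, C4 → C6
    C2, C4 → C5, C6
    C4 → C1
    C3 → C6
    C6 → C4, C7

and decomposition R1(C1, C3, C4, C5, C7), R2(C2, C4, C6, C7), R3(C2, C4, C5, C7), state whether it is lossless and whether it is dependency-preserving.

Lossless test (chase): Rows 1 and 2 agree on C7; apply C7→C5 and equate their C5 entries. Rows 2 and 3 agree on C2, C4; apply C2, C4→C5, C6 and equate their C5, C6 entries. Rows 1 and 2 agree on C4; apply C4→C1 and equate their C1 entries. Rows 1 and 3 agree on C4; apply C4→C1 and equate their C1 entries. Rows 1 and 2 agree on C1, C4; apply C1, C4→C6 and equate their C6 entries. No row becomes fully distinguished — the join is lossy.
Dependency preservation: C1, C4 → C6; C2, C4 → C5, C6; C3 → C6 are not contained in any single fragment, but the restricted closure of each left-hand side across the fragments still reaches the right-hand side; the remaining FDs each lie inside some fragment. All dependencies are preserved.

lossy but dependency-preserving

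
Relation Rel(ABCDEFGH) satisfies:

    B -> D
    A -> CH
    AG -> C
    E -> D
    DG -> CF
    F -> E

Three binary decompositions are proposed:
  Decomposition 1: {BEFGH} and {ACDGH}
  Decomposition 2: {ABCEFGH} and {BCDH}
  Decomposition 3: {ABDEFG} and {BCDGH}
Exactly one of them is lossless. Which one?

Decomposition 1: common = {GH}, closure = {GH} → lossy.
Decomposition 2: common = {BCH}, closure = {BCDH} → lossless.
Decomposition 3: common = {BDG}, closure = {BCDEFG} → lossy.

Decomposition 2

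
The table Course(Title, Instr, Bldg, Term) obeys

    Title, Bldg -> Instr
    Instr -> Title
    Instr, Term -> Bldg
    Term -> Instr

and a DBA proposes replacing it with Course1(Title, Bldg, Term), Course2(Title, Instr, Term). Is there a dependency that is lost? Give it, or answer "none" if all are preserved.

Title, Bldg -> Instr

Check Title, Bldg → Instr: no single fragment contains all of {Title, Instr, Bldg}, and the restricted closure of {Title, Bldg} across the fragments never reaches {Instr}.
Instr → Title is preserved.
Instr, Term → Bldg is preserved.
Term → Instr is preserved.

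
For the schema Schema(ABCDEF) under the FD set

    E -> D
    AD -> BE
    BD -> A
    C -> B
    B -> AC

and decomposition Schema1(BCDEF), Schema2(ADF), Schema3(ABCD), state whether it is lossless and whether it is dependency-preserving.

lossless and dependency-preserving

Lossless test (chase): Rows 2 and 3 agree on AD; apply AD→BE and equate their BE entries. Rows 1 and 2 agree on BD; apply BD→A and equate their A entries. Rows 1 and 2 agree on B; apply B→AC and equate their AC entries. Rows 1 and 2 agree on AD; apply AD→BE and equate their BE entries. Row 1 is now all distinguished symbols — the join is lossless.
Dependency preservation: AD → BE is not contained in any single fragment, but the restricted closure of its left-hand side across the fragments still reaches the right-hand side; the remaining FDs each lie inside some fragment. All dependencies are preserved.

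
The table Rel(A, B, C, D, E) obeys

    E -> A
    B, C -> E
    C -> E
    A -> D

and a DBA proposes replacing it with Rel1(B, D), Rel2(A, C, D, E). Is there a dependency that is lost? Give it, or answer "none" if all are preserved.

none

E → A lies within Rel2.
B, C → E: restricted closure across fragments reaches E.
C → E lies within Rel2.
A → D lies within Rel2.
Every dependency is enforceable on the fragments, so the decomposition is dependency-preserving.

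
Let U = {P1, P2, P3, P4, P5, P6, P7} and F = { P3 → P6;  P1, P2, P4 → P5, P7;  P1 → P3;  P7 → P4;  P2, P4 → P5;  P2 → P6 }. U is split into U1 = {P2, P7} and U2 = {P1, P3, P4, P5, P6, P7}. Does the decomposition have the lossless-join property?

Common attributes: U1 ∩ U2 = {P7}.
Closure of {P7}: P7 → P4 applies, adding P4. So (P7)⁺ = {P4, P7}.
The closure contains neither all of U1 = {P2, P7} nor all of U2 = {P1, P3, P4, P5, P6, P7}, so the common attributes are not a superkey of either fragment. The join is lossy.

No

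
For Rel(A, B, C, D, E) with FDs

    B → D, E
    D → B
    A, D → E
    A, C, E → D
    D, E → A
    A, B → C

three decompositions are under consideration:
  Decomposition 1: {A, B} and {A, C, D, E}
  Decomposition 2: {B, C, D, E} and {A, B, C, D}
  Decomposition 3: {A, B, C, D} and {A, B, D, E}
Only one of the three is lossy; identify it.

Decomposition 1

Decomposition 1: common = {A}, closure = {A} → lossy.
Decomposition 2: common = {B, C, D}, closure = {A, B, C, D, E} → lossless.
Decomposition 3: common = {A, B, D}, closure = {A, B, C, D, E} → lossless.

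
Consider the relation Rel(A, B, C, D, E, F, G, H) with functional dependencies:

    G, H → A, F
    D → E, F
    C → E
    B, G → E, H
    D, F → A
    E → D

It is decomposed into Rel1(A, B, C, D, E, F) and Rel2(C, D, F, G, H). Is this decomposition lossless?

No

Common attributes: Rel1 ∩ Rel2 = {C, D, F}.
Closure of {C, D, F}: D → E, F applies, adding E; D, F → A applies, adding A. So (C, D, F)⁺ = {A, C, D, E, F}.
The closure contains neither all of Rel1 = {A, B, C, D, E, F} nor all of Rel2 = {C, D, F, G, H}, so the common attributes are not a superkey of either fragment. The join is lossy.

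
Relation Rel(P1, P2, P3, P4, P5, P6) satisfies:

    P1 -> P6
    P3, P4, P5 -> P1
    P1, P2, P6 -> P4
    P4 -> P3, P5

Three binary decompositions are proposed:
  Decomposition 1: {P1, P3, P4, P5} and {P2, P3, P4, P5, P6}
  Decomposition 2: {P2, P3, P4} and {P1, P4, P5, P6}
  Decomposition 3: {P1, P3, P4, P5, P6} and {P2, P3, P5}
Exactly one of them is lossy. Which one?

Decomposition 1: common = {P3, P4, P5}, closure = {P1, P3, P4, P5, P6} → lossless.
Decomposition 2: common = {P4}, closure = {P1, P3, P4, P5, P6} → lossless.
Decomposition 3: common = {P3, P5}, closure = {P3, P5} → lossy.

Decomposition 3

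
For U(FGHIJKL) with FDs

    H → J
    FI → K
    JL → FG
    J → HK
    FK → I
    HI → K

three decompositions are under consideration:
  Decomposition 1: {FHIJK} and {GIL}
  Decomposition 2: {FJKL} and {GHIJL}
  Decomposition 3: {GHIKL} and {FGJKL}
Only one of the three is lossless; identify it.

Decomposition 1: common = {I}, closure = {I} → lossy.
Decomposition 2: common = {JL}, closure = {FGHIJKL} → lossless.
Decomposition 3: common = {GKL}, closure = {GKL} → lossy.

Decomposition 2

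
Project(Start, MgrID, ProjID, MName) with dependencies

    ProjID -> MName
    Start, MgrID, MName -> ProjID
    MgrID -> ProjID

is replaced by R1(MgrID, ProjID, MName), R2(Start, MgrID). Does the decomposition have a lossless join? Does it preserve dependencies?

lossless and dependency-preserving

Lossless test: (MgrID)⁺ = {MgrID, ProjID, MName}, which contains all of one fragment — lossless.
Dependency preservation: Start, MgrID, MName → ProjID is not contained in any single fragment, but the restricted closure of its left-hand side across the fragments still reaches the right-hand side; the remaining FDs each lie inside some fragment. All dependencies are preserved.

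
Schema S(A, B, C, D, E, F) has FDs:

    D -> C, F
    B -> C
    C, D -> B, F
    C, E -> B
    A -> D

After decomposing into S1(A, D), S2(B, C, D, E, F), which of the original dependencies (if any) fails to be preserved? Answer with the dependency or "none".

D → C, F lies within S2.
B → C lies within S2.
C, D → B, F lies within S2.
C, E → B lies within S2.
A → D lies within S1.
Every dependency is enforceable on the fragments, so the decomposition is dependency-preserving.

none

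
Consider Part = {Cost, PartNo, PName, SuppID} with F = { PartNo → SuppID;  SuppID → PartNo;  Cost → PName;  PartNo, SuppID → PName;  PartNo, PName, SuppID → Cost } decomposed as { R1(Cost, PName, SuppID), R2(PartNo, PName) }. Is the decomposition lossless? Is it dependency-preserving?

Lossless test: (PName)⁺ = {PName}, which is a superkey of neither fragment — lossy.
Dependency preservation: the restricted closure of {PartNo} across the fragments never reaches {SuppID}, so PartNo → SuppID cannot be enforced without a join — not preserved.

lossy and not dependency-preserving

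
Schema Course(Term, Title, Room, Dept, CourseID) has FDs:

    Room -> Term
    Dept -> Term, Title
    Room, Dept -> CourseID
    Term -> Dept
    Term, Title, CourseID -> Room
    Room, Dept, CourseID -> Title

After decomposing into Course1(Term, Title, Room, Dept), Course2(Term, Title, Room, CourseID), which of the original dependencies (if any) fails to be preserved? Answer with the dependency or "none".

none

Room → Term lies within Course1.
Dept → Term, Title lies within Course1.
Room, Dept → CourseID: restricted closure across fragments reaches CourseID.
Term → Dept lies within Course1.
Term, Title, CourseID → Room lies within Course2.
Room, Dept, CourseID → Title: restricted closure across fragments reaches Title.
Every dependency is enforceable on the fragments, so the decomposition is dependency-preserving.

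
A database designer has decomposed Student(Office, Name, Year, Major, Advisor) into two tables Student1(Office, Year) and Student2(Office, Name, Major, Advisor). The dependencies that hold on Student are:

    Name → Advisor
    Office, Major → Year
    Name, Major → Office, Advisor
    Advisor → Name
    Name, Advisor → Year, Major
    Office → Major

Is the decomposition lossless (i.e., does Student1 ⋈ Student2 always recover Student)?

Yes

Common attributes: Student1 ∩ Student2 = {Office}.
Closure of {Office}: Office → Major applies, adding Major; Office, Major → Year applies, adding Year. So (Office)⁺ = {Office, Year, Major}.
This closure contains every attribute of Student1, so Student1 ∩ Student2 → Student1. The join is lossless.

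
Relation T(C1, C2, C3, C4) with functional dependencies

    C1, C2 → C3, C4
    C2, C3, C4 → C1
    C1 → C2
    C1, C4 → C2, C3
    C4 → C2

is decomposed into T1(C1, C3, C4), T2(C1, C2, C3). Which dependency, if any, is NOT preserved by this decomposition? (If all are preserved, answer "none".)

Check C4 → C2: no single fragment contains all of {C2, C4}, and the restricted closure of {C4} across the fragments never reaches {C2}.
C1, C2 → C3, C4 is preserved.
C2, C3, C4 → C1 is preserved.
C1 → C2 is preserved.
C1, C4 → C2, C3 is preserved.

C4 → C2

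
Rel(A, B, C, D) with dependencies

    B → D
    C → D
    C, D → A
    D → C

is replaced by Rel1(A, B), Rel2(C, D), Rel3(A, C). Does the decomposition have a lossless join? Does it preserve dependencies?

Lossless test (chase): Rows 2 and 3 agree on C; apply C→D and equate their D entries. Rows 2 and 3 agree on C, D; apply C, D→A and equate their A entries. No row becomes fully distinguished — the join is lossy.
Dependency preservation: the restricted closure of {B} across the fragments never reaches {D}, so B → D cannot be enforced without a join — not preserved.

lossy and not dependency-preserving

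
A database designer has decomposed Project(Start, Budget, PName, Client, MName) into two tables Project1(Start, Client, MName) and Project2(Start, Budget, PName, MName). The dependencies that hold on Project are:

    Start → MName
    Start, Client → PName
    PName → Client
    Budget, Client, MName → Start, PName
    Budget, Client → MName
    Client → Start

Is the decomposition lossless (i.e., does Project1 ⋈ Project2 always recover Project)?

Common attributes: Project1 ∩ Project2 = {Start, MName}.
No dependency enlarges {Start, MName}, so (Start, MName)⁺ = {Start, MName}.
The closure contains neither all of Project1 = {Start, Client, MName} nor all of Project2 = {Start, Budget, PName, MName}, so the common attributes are not a superkey of either fragment. The join is lossy.

No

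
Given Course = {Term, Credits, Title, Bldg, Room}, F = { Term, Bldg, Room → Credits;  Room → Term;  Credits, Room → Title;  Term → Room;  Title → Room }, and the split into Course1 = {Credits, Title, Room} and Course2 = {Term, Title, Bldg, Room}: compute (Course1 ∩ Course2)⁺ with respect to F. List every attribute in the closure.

Term, Title, Room

Course1 ∩ Course2 = {Title, Room}.
Room → Term applies, adding Term
Closure: {Term, Title, Room}.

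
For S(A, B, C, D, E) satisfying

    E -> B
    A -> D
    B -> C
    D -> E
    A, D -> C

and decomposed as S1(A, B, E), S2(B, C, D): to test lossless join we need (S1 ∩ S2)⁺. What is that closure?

S1 ∩ S2 = {B}.
B → C applies, adding C
Closure: {B, C}.

B, C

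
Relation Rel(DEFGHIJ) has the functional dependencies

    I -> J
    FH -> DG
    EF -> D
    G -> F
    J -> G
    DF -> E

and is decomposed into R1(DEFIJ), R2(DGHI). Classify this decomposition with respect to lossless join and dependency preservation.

lossless but not dependency-preserving

Lossless test: (DI)⁺ = {DEFGIJ}, which contains all of one fragment — lossless.
Dependency preservation: the restricted closure of {FH} across the fragments never reaches {DG}, so FH → DG cannot be enforced without a join — not preserved.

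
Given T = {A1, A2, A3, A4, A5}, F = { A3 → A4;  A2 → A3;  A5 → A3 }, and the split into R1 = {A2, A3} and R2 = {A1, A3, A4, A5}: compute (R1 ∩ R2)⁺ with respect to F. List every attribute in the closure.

A3, A4

R1 ∩ R2 = {A3}.
A3 → A4 applies, adding A4
Closure: {A3, A4}.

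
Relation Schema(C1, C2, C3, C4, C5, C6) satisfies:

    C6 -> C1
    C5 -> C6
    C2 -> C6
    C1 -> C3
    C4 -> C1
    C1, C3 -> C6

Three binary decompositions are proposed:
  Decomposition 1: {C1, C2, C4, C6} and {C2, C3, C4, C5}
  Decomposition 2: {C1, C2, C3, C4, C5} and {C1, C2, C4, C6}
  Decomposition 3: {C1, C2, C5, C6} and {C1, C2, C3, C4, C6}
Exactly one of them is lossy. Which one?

Decomposition 1: common = {C2, C4}, closure = {C1, C2, C3, C4, C6} → lossless.
Decomposition 2: common = {C1, C2, C4}, closure = {C1, C2, C3, C4, C6} → lossless.
Decomposition 3: common = {C1, C2, C6}, closure = {C1, C2, C3, C6} → lossy.

Decomposition 3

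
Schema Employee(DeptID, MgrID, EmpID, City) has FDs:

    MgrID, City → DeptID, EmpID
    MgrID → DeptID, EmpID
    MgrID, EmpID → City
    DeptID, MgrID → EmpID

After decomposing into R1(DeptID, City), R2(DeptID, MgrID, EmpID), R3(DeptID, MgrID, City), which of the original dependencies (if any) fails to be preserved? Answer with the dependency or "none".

MgrID, City → DeptID, EmpID: restricted closure across fragments reaches DeptID, EmpID.
MgrID → DeptID, EmpID lies within R2.
MgrID, EmpID → City: restricted closure across fragments reaches City.
DeptID, MgrID → EmpID lies within R2.
Every dependency is enforceable on the fragments, so the decomposition is dependency-preserving.

none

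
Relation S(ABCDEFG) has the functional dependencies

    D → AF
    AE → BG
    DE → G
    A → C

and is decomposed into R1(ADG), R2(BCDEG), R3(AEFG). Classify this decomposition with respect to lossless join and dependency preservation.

Lossless test (chase): Rows 1 and 2 agree on D; apply D→AF and equate their AF entries. Rows 2 and 3 agree on AE; apply AE→BG and equate their BG entries. Rows 1 and 2 agree on A; apply A→C and equate their C entries. Rows 1 and 3 agree on A; apply A→C and equate their C entries. No row becomes fully distinguished — the join is lossy.
Dependency preservation: the restricted closure of {D} across the fragments never reaches {AF}, so D → AF cannot be enforced without a join — not preserved.

lossy and not dependency-preserving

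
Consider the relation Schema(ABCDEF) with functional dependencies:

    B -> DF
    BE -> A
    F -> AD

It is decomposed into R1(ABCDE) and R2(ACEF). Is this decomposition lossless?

No

Common attributes: R1 ∩ R2 = {ACE}.
No dependency enlarges {ACE}, so (ACE)⁺ = {ACE}.
The closure contains neither all of R1 = {ABCDE} nor all of R2 = {ACEF}, so the common attributes are not a superkey of either fragment. The join is lossy.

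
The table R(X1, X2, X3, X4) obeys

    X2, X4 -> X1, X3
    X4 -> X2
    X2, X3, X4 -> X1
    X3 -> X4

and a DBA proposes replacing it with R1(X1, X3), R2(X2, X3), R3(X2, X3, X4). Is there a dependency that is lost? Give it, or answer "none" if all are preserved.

none

X2, X4 → X1, X3: restricted closure across fragments reaches X1, X3.
X4 → X2 lies within R3.
X2, X3, X4 → X1: restricted closure across fragments reaches X1.
X3 → X4 lies within R3.
Every dependency is enforceable on the fragments, so the decomposition is dependency-preserving.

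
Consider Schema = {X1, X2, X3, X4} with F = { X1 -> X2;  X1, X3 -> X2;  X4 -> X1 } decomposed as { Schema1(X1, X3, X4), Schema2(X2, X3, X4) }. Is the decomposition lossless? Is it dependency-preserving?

lossless but not dependency-preserving

Lossless test: (X3, X4)⁺ = {X1, X2, X3, X4}, which contains all of one fragment — lossless.
Dependency preservation: the restricted closure of {X1} across the fragments never reaches {X2}, so X1 → X2 cannot be enforced without a join — not preserved.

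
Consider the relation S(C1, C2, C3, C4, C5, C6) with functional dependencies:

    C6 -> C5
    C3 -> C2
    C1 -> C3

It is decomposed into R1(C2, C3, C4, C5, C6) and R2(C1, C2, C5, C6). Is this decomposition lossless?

No

Common attributes: R1 ∩ R2 = {C2, C5, C6}.
No dependency enlarges {C2, C5, C6}, so (C2, C5, C6)⁺ = {C2, C5, C6}.
The closure contains neither all of R1 = {C2, C3, C4, C5, C6} nor all of R2 = {C1, C2, C5, C6}, so the common attributes are not a superkey of either fragment. The join is lossy.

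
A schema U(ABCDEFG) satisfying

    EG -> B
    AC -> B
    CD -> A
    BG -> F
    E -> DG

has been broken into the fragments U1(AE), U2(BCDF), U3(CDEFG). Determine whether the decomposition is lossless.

Chase test. Columns are ABCDEFG; row i has aⱼ where attribute j ∈ Ui, else bᵢⱼ.
Initial tableau (one row per fragment):
  row 1: a1 b12 b13 b14 a5 b16 b17
  row 2: b21 a2 a3 a4 b25 a6 b27
  row 3: b31 b32 a3 a4 a5 a6 a7
Rows 2 and 3 agree on CD; apply CD→A and equate their A entries.
Rows 1 and 3 agree on E; apply E→DG and equate their DG entries.
Rows 1 and 3 agree on EG; apply EG→B and equate their B entries.
Rows 2 and 3 agree on AC; apply AC→B and equate their B entries.
Rows 1 and 3 agree on BG; apply BG→F and equate their F entries.
No row becomes fully distinguished — the join is lossy.

No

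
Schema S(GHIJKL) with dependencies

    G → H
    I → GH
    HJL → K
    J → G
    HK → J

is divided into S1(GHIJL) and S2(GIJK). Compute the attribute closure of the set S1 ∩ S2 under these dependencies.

S1 ∩ S2 = {GIJ}.
G → H applies, adding H
Closure: {GHIJ}.

GHIJ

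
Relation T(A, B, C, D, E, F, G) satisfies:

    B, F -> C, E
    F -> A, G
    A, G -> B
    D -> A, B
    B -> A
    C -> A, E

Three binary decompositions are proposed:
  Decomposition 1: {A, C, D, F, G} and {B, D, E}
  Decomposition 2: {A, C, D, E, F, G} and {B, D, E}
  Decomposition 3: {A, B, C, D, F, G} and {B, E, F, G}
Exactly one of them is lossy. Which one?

Decomposition 1: common = {D}, closure = {A, B, D} → lossy.
Decomposition 2: common = {D, E}, closure = {A, B, D, E} → lossless.
Decomposition 3: common = {B, F, G}, closure = {A, B, C, E, F, G} → lossless.

Decomposition 1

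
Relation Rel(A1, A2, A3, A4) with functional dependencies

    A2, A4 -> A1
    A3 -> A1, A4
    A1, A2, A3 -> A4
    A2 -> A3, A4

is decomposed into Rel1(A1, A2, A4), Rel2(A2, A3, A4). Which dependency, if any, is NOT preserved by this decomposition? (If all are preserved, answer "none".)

Check A3 → A1, A4: no single fragment contains all of {A1, A3, A4}, and the restricted closure of {A3} across the fragments never reaches {A1, A4}.
A2, A4 → A1 is preserved.
A1, A2, A3 → A4 is preserved.
A2 → A3, A4 is preserved.

A3 -> A1, A4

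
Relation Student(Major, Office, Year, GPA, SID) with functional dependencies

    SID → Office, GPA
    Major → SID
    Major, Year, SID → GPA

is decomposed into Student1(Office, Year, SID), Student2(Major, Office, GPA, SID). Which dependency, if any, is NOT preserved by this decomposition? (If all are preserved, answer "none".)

SID → Office, GPA lies within Student2.
Major → SID lies within Student2.
Major, Year, SID → GPA: restricted closure across fragments reaches GPA.
Every dependency is enforceable on the fragments, so the decomposition is dependency-preserving.

none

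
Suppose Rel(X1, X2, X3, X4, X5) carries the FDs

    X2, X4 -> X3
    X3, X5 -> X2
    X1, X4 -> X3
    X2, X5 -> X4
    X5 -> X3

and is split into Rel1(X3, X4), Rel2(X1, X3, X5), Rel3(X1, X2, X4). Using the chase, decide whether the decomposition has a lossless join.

Chase test. Columns are X1, X2, X3, X4, X5; row i has aⱼ where attribute j ∈ Reli, else bᵢⱼ.
Initial tableau (one row per fragment):
  row 1: b11 b12 a3 a4 b15
  row 2: a1 b22 a3 b24 a5
  row 3: a1 a2 b33 a4 b35
No row becomes fully distinguished — the join is lossy.

No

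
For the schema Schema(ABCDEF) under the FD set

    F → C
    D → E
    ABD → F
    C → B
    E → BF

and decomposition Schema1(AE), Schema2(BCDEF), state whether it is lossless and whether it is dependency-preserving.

Lossless test: (E)⁺ = {BCEF}, which is a superkey of neither fragment — lossy.
Dependency preservation: ABD → F is not contained in any single fragment, but the restricted closure of its left-hand side across the fragments still reaches the right-hand side; the remaining FDs each lie inside some fragment. All dependencies are preserved.

lossy but dependency-preserving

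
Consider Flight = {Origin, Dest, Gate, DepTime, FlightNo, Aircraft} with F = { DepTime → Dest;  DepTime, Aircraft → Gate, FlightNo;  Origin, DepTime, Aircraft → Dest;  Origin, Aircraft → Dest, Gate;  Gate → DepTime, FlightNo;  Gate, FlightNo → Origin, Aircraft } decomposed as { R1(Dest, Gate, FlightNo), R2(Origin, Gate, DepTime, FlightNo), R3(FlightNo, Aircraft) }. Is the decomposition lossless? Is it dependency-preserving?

Lossless test (chase): Rows 1 and 2 agree on Gate; apply Gate→DepTime, FlightNo and equate their DepTime, FlightNo entries. Rows 1 and 2 agree on Gate, FlightNo; apply Gate, FlightNo→Origin, Aircraft and equate their Origin, Aircraft entries. Rows 1 and 2 agree on DepTime; apply DepTime→Dest and equate their Dest entries. No row becomes fully distinguished — the join is lossy.
Dependency preservation: the restricted closure of {DepTime} across the fragments never reaches {Dest}, so DepTime → Dest cannot be enforced without a join — not preserved.

lossy and not dependency-preserving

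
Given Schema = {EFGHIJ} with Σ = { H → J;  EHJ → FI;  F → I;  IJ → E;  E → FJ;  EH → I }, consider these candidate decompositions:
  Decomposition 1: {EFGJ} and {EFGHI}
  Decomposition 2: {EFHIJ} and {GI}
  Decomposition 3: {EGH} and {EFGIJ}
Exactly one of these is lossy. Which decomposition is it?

Decomposition 2

Decomposition 1: common = {EFG}, closure = {EFGIJ} → lossless.
Decomposition 2: common = {I}, closure = {I} → lossy.
Decomposition 3: common = {EG}, closure = {EFGIJ} → lossless.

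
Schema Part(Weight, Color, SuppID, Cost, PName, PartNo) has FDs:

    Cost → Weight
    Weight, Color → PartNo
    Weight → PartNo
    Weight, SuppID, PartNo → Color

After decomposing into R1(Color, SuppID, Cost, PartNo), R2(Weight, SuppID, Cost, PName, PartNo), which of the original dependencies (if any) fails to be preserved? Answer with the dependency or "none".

Check Weight, SuppID, PartNo → Color: no single fragment contains all of {Weight, Color, SuppID, PartNo}, and the restricted closure of {Weight, SuppID, PartNo} across the fragments never reaches {Color}.
Cost → Weight is preserved.
Weight, Color → PartNo is preserved.
Weight → PartNo is preserved.

Weight, SuppID, PartNo → Color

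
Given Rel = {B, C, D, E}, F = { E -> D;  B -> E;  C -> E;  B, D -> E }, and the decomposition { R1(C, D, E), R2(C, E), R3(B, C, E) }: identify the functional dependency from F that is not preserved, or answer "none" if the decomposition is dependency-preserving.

none

E → D lies within R1.
B → E lies within R3.
C → E lies within R1.
B, D → E: restricted closure across fragments reaches E.
Every dependency is enforceable on the fragments, so the decomposition is dependency-preserving.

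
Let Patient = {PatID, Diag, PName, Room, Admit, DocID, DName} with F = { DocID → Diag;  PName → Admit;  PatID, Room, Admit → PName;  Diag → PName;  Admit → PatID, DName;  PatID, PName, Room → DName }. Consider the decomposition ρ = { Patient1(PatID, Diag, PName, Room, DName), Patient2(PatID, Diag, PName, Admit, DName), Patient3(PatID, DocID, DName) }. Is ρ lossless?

No

Chase test. Columns are PatID, Diag, PName, Room, Admit, DocID, DName; row i has aⱼ where attribute j ∈ Patienti, else bᵢⱼ.
Initial tableau (one row per fragment):
  row 1: a1 a2 a3 a4 b15 b16 a7
  row 2: a1 a2 a3 b24 a5 b26 a7
  row 3: a1 b32 b33 b34 b35 a6 a7
Rows 1 and 2 agree on PName; apply PName→Admit and equate their Admit entries.
No row becomes fully distinguished — the join is lossy.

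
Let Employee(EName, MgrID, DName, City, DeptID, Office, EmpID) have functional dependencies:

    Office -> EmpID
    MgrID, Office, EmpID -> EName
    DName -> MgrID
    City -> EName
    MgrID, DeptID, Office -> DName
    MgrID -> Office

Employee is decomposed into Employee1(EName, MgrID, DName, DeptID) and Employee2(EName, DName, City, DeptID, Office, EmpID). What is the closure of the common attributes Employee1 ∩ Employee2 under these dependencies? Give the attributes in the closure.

EName, MgrID, DName, DeptID, Office, EmpID

Employee1 ∩ Employee2 = {EName, DName, DeptID}.
DName → MgrID applies, adding MgrID
MgrID → Office applies, adding Office
Office → EmpID applies, adding EmpID
Closure: {EName, MgrID, DName, DeptID, Office, EmpID}.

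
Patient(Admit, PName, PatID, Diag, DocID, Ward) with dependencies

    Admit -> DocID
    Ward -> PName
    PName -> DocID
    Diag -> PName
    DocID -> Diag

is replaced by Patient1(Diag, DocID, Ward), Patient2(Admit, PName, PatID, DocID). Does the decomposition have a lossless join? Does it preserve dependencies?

Lossless test: (DocID)⁺ = {PName, Diag, DocID}, which is a superkey of neither fragment — lossy.
Dependency preservation: Ward → PName; Diag → PName are not contained in any single fragment, but the restricted closure of each left-hand side across the fragments still reaches the right-hand side; the remaining FDs each lie inside some fragment. All dependencies are preserved.

lossy but dependency-preserving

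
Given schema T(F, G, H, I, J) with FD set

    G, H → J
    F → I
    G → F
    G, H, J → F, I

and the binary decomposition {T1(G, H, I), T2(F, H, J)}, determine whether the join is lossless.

No

Common attributes: T1 ∩ T2 = {H}.
No dependency enlarges {H}, so (H)⁺ = {H}.
The closure contains neither all of T1 = {G, H, I} nor all of T2 = {F, H, J}, so the common attributes are not a superkey of either fragment. The join is lossy.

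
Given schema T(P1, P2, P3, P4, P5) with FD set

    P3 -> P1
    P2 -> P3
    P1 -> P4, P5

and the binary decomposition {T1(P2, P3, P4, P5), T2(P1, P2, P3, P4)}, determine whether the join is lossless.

Common attributes: T1 ∩ T2 = {P2, P3, P4}.
Closure of {P2, P3, P4}: P3 → P1 applies, adding P1; P1 → P4, P5 applies, adding P5. So (P2, P3, P4)⁺ = {P1, P2, P3, P4, P5}.
This closure contains every attribute of T1, so T1 ∩ T2 → T1. The join is lossless.

Yes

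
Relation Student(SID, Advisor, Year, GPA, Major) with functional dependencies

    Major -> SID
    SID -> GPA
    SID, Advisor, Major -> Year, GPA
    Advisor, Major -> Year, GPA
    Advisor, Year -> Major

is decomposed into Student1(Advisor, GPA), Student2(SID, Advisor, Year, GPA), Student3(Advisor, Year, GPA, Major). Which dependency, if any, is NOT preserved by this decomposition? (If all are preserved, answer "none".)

Check Major → SID: no single fragment contains all of {SID, Major}, and the restricted closure of {Major} across the fragments never reaches {SID}.
SID → GPA is preserved.
SID, Advisor, Major → Year, GPA is preserved.
Advisor, Major → Year, GPA is preserved.
Advisor, Year → Major is preserved.

Major -> SID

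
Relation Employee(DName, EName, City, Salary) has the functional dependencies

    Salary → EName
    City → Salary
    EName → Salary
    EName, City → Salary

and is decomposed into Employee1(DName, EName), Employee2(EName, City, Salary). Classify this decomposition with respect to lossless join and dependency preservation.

lossy but dependency-preserving

Lossless test: (EName)⁺ = {EName, Salary}, which is a superkey of neither fragment — lossy.
Dependency preservation: every FD's attributes lie within a single fragment, so each can be enforced locally — preserved.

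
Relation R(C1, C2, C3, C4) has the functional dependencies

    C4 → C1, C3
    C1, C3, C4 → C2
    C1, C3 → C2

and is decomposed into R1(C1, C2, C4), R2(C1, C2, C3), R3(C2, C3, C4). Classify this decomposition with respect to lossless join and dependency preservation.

Lossless test (chase): Rows 1 and 3 agree on C4; apply C4→C1, C3 and equate their C1, C3 entries. Row 1 is now all distinguished symbols — the join is lossless.
Dependency preservation: C4 → C1, C3; C1, C3, C4 → C2 are not contained in any single fragment, but the restricted closure of each left-hand side across the fragments still reaches the right-hand side; the remaining FDs each lie inside some fragment. All dependencies are preserved.

lossless and dependency-preserving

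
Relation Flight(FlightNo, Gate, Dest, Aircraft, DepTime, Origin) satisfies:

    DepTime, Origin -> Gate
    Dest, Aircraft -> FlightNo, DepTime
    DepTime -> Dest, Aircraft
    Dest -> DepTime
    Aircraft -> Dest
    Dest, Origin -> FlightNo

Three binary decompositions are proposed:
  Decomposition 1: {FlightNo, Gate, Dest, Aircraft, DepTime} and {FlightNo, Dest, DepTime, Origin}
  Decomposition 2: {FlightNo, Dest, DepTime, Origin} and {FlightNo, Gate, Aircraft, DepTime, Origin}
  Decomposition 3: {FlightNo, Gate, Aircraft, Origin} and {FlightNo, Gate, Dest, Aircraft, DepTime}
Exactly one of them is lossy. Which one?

Decomposition 1: common = {FlightNo, Dest, DepTime}, closure = {FlightNo, Dest, Aircraft, DepTime} → lossy.
Decomposition 2: common = {FlightNo, DepTime, Origin}, closure = {FlightNo, Gate, Dest, Aircraft, DepTime, Origin} → lossless.
Decomposition 3: common = {FlightNo, Gate, Aircraft}, closure = {FlightNo, Gate, Dest, Aircraft, DepTime} → lossless.

Decomposition 1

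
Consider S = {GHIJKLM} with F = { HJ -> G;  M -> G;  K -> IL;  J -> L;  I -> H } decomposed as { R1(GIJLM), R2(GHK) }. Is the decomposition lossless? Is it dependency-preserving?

lossy and not dependency-preserving

Lossless test: (G)⁺ = {G}, which is a superkey of neither fragment — lossy.
Dependency preservation: the restricted closure of {HJ} across the fragments never reaches {G}, so HJ → G cannot be enforced without a join — not preserved.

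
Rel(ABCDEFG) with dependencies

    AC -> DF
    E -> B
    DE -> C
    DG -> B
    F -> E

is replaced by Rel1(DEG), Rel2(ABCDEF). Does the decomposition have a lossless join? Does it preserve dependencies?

Lossless test: (DE)⁺ = {BCDE}, which is a superkey of neither fragment — lossy.
Dependency preservation: the restricted closure of {DG} across the fragments never reaches {B}, so DG → B cannot be enforced without a join — not preserved.

lossy and not dependency-preserving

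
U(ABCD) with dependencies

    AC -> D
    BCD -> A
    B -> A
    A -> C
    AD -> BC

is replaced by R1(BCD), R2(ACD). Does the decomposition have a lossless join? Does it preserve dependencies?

Lossless test: (CD)⁺ = {CD}, which is a superkey of neither fragment — lossy.
Dependency preservation: the restricted closure of {BCD} across the fragments never reaches {A}, so BCD → A cannot be enforced without a join — not preserved.

lossy and not dependency-preserving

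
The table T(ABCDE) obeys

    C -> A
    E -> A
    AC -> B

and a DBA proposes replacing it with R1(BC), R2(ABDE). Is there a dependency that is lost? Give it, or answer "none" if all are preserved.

C -> A

Check C → A: no single fragment contains all of {AC}, and the restricted closure of {C} across the fragments never reaches {A}.
E → A is preserved.
AC → B is preserved.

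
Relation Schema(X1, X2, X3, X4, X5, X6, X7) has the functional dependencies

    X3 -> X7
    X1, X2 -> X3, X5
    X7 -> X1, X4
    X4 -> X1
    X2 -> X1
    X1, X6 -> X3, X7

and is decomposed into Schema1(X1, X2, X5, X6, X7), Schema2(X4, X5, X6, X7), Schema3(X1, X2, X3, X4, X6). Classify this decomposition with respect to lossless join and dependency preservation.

lossless but not dependency-preserving

Lossless test (chase): Rows 1 and 3 agree on X1, X2; apply X1, X2→X3, X5 and equate their X3, X5 entries. Rows 1 and 2 agree on X7; apply X7→X1, X4 and equate their X1, X4 entries. Rows 1 and 2 agree on X1, X6; apply X1, X6→X3, X7 and equate their X3, X7 entries. Rows 1 and 3 agree on X1, X6; apply X1, X6→X3, X7 and equate their X3, X7 entries. Row 1 is now all distinguished symbols — the join is lossless.
Dependency preservation: the restricted closure of {X3} across the fragments never reaches {X7}, so X3 → X7 cannot be enforced without a join — not preserved.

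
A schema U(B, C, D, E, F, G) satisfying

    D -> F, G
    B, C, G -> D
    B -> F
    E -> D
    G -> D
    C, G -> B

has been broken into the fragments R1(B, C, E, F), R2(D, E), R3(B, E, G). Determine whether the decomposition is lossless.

Chase test. Columns are B, C, D, E, F, G; row i has aⱼ where attribute j ∈ Ri, else bᵢⱼ.
Initial tableau (one row per fragment):
  row 1: a1 a2 b13 a4 a5 b16
  row 2: b21 b22 a3 a4 b25 b26
  row 3: a1 b32 b33 a4 b35 a6
Rows 1 and 3 agree on B; apply B→F and equate their F entries.
Rows 1 and 2 agree on E; apply E→D and equate their D entries.
Rows 1 and 3 agree on E; apply E→D and equate their D entries.
Rows 1 and 2 agree on D; apply D→F, G and equate their F, G entries.
Rows 1 and 3 agree on D; apply D→F, G and equate their F, G entries.
Row 1 is now all distinguished symbols — the join is lossless.

Yes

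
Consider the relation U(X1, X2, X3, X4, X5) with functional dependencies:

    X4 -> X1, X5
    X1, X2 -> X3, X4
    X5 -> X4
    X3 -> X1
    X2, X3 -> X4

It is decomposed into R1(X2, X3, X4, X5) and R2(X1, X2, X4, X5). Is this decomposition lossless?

Common attributes: R1 ∩ R2 = {X2, X4, X5}.
Closure of {X2, X4, X5}: X4 → X1, X5 applies, adding X1; X1, X2 → X3, X4 applies, adding X3. So (X2, X4, X5)⁺ = {X1, X2, X3, X4, X5}.
This closure contains every attribute of R1, so R1 ∩ R2 → R1. The join is lossless.

Yes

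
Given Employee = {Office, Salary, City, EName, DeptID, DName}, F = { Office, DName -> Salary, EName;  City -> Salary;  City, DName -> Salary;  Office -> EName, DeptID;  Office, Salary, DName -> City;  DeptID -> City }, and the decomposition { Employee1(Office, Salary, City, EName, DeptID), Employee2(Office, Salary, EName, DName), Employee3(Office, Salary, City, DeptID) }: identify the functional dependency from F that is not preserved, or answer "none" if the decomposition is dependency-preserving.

Office, DName → Salary, EName lies within Employee2.
City → Salary lies within Employee1.
City, DName → Salary: restricted closure across fragments reaches Salary.
Office → EName, DeptID lies within Employee1.
Office, Salary, DName → City: restricted closure across fragments reaches City.
DeptID → City lies within Employee1.
Every dependency is enforceable on the fragments, so the decomposition is dependency-preserving.

none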